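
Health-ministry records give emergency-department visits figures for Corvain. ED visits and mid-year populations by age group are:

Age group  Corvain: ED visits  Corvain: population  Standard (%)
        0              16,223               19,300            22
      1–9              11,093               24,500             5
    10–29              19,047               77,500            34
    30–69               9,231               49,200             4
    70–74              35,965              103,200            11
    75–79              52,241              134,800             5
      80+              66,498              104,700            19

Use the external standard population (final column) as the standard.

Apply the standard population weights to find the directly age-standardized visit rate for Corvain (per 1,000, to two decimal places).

Age-specific rates per 1,000 for Corvain: 840.570, 452.776, 245.768, 187.622, 348.498, 387.545, 635.129.
Standard weights: 0.22, 0.05, 0.34, 0.04, 0.11, 0.05, 0.19.
Standardized rate: 0.2200×840.570 + 0.0500×452.776 + 0.3400×245.768 + 0.0400×187.622 + 0.1100×348.498 + 0.0500×387.545 + 0.1900×635.129 = 477.0166 per 1,000.

477.02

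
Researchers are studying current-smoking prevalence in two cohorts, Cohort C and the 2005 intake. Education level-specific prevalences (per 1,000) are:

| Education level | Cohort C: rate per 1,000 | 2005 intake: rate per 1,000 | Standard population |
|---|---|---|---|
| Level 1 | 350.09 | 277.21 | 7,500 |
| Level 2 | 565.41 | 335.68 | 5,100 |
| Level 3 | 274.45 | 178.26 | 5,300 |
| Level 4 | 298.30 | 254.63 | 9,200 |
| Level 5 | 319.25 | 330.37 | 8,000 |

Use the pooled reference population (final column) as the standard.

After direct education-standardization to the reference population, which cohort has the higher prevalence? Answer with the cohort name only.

Cohort C

Standard total = 35,100; weights = 0.2137, 0.1453, 0.1510, 0.2621, 0.2279.
Cohort C: 0.2137×350.09 + 0.1453×565.41 + 0.1510×274.45 + 0.2621×298.30 + 0.2279×319.25 = 349.3507 per 1,000.
The 2005 intake: 0.2137×277.21 + 0.1453×335.68 + 0.1510×178.26 + 0.2621×254.63 + 0.2279×330.37 = 276.9623 per 1,000.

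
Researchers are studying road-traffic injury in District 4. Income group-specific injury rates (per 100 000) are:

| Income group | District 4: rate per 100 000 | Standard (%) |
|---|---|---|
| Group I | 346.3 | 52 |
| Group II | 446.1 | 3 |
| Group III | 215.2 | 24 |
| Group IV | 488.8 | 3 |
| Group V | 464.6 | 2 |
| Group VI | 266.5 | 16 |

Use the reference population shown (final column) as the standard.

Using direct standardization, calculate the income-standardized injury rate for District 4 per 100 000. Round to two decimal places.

311.70

Standard weights: 0.52, 0.03, 0.24, 0.03, 0.02, 0.16.
Standardized rate: 0.5200×346.3 + 0.0300×446.1 + 0.2400×215.2 + 0.0300×488.8 + 0.0200×464.6 + 0.1600×266.5 = 311.7030 per 100 000.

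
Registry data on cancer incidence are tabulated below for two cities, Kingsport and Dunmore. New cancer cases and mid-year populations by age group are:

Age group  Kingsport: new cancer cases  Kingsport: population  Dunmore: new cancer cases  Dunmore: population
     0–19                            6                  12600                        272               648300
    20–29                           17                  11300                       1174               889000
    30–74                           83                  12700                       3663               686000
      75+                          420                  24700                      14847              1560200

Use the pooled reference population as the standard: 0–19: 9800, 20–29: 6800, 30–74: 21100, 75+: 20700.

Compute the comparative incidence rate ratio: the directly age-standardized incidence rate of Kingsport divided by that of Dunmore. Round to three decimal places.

Age-specific rates per 100000 for Kingsport: 47.62, 150.44, 653.54, 1700.40.
For Dunmore: 41.96, 132.06, 533.97, 951.61.
Standard total = 58400; weights = 0.1678, 0.1164, 0.3613, 0.3545.
Kingsport: 0.1678×47.62 + 0.1164×150.44 + 0.3613×653.54 + 0.3545×1700.40 = 864.3462 per 100000.
Dunmore: 0.1678×41.96 + 0.1164×132.06 + 0.3613×533.97 + 0.3545×951.61 = 552.6392 per 100000.
Ratio = 864.3462 ÷ 552.6392 = 1.56403.

1.564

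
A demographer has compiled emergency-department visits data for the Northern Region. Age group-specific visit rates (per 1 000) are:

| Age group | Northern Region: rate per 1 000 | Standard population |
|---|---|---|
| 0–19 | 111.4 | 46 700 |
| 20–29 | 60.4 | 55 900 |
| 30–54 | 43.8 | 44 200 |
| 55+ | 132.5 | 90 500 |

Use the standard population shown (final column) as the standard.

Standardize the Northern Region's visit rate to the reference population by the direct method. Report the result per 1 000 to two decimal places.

Standard total = 237 300; weights = 0.1968, 0.2356, 0.1863, 0.3814.
Standardized rate: 0.1968×111.4 + 0.2356×60.4 + 0.1863×43.8 + 0.3814×132.5 = 94.8418 per 1 000.

94.84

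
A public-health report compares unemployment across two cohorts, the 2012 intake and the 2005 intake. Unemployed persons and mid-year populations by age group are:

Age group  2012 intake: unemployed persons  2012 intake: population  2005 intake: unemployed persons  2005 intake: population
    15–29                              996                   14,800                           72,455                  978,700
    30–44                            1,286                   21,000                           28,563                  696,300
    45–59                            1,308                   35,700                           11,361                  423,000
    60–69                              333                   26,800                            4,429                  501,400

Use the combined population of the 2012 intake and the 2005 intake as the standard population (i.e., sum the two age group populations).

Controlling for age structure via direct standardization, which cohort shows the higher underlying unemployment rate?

Age-specific rates per 1,000 for the 2012 intake: 67.297, 61.238, 36.639, 12.425.
For the 2005 intake: 74.032, 41.021, 26.858, 8.833.
Combined standard total = 2,697,700; weights = 0.3683, 0.2659, 0.1700, 0.1958.
The 2012 intake: 0.3683×67.297 + 0.2659×61.238 + 0.1700×36.639 + 0.1958×12.425 = 49.7295 per 1,000.
The 2005 intake: 0.3683×74.032 + 0.2659×41.021 + 0.1700×26.858 + 0.1958×8.833 = 44.4678 per 1,000.
The crude rates (39.91 vs 44.94) would put the 2005 intake higher, but that reflects its age composition; once standardized to a common age structure, the 2012 intake has the higher underlying rate.

2012 intake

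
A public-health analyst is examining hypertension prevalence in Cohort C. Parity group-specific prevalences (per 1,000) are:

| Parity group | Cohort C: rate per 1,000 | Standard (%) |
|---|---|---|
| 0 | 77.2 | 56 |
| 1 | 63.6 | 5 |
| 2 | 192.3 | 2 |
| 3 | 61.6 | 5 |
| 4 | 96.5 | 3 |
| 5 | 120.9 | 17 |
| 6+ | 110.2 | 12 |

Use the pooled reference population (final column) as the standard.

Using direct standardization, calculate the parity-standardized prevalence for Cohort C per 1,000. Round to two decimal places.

Standard weights: 0.56, 0.05, 0.02, 0.05, 0.03, 0.17, 0.12.
Standardized rate: 0.5600×77.2 + 0.0500×63.6 + 0.0200×192.3 + 0.0500×61.6 + 0.0300×96.5 + 0.1700×120.9 + 0.1200×110.2 = 90.0100 per 1,000.

90.01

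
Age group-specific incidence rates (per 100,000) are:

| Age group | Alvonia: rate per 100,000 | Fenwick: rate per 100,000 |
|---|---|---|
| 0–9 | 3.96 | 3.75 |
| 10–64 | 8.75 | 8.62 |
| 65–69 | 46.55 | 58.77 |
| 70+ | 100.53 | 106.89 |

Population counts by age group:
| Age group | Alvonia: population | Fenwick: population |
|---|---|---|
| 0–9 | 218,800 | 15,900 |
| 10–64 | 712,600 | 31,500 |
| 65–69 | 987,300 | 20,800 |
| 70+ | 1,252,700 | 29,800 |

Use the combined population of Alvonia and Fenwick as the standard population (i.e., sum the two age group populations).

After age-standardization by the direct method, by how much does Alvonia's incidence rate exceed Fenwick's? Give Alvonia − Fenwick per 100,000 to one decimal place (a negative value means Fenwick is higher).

-6.2

Combined standard total = 3,269,400; weights = 0.0718, 0.2276, 0.3083, 0.3923.
Alvonia: 0.0718×3.96 + 0.2276×8.75 + 0.3083×46.55 + 0.3923×100.53 = 56.0644 per 100,000.
Fenwick: 0.0718×3.75 + 0.2276×8.62 + 0.3083×58.77 + 0.3923×106.89 = 62.2826 per 100,000.
Difference = 56.0644 − 62.2826 = -6.2182.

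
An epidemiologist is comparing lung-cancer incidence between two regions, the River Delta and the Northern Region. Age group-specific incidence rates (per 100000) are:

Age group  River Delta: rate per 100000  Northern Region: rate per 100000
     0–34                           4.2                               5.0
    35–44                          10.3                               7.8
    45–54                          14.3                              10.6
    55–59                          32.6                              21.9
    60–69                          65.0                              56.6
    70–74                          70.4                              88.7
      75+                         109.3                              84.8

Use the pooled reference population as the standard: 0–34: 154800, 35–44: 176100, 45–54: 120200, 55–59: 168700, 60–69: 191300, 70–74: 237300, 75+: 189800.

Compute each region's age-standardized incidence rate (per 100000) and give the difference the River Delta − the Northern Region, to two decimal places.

Standard total = 1238200; weights = 0.1250, 0.1422, 0.0971, 0.1362, 0.1545, 0.1916, 0.1533.
The River Delta: 0.1250×4.2 + 0.1422×10.3 + 0.0971×14.3 + 0.1362×32.6 + 0.1545×65.0 + 0.1916×70.4 + 0.1533×109.3 = 48.1086 per 100000.
The Northern Region: 0.1250×5.0 + 0.1422×7.8 + 0.0971×10.6 + 0.1362×21.9 + 0.1545×56.6 + 0.1916×88.7 + 0.1533×84.8 = 44.4899 per 100000.
Difference = 48.1086 − 44.4899 = 3.6187.

3.62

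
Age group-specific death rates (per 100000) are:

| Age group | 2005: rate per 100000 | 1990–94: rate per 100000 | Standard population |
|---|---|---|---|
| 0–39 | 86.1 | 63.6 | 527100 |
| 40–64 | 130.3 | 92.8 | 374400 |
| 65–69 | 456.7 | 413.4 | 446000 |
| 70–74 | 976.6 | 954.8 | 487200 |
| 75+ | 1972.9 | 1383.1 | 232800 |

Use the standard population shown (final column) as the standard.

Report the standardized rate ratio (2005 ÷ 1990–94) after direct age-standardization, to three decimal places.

Standard total = 2067500; weights = 0.2549, 0.1811, 0.2157, 0.2356, 0.1126.
2005: 0.2549×86.1 + 0.1811×130.3 + 0.2157×456.7 + 0.2356×976.6 + 0.1126×1972.9 = 596.3465 per 100000.
1990–94: 0.2549×63.6 + 0.1811×92.8 + 0.2157×413.4 + 0.2356×954.8 + 0.1126×1383.1 = 502.9304 per 100000.
Ratio = 596.3465 ÷ 502.9304 = 1.18574.

1.186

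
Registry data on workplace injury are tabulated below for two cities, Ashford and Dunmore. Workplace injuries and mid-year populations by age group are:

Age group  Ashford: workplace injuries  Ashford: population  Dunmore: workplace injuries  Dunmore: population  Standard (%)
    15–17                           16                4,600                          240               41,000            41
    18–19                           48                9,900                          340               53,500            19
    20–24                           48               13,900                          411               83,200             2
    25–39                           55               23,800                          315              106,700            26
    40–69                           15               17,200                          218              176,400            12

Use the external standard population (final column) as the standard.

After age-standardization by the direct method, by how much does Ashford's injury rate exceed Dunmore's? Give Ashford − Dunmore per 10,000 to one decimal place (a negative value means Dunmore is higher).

Age-specific rates per 10,000 for Ashford: 34.78, 48.48, 34.53, 23.11, 8.72.
For Dunmore: 58.54, 63.55, 49.40, 29.52, 12.36.
Standard weights: 0.41, 0.19, 0.02, 0.26, 0.12.
Ashford: 0.4100×34.78 + 0.1900×48.48 + 0.0200×34.53 + 0.2600×23.11 + 0.1200×8.72 = 31.2186 per 10,000.
Dunmore: 0.4100×58.54 + 0.1900×63.55 + 0.0200×49.40 + 0.2600×29.52 + 0.1200×12.36 = 46.2215 per 10,000.
Difference = 31.2186 − 46.2215 = -15.0029.

-15.0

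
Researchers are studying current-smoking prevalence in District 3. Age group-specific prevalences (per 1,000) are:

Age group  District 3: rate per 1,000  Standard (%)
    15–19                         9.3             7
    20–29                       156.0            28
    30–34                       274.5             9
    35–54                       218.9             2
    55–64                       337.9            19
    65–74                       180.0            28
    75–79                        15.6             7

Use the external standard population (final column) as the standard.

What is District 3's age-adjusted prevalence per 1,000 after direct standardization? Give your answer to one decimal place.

189.1

Standard weights: 0.07, 0.28, 0.09, 0.02, 0.19, 0.28, 0.07.
Standardized rate: 0.0700×9.3 + 0.2800×156.0 + 0.0900×274.5 + 0.0200×218.9 + 0.1900×337.9 + 0.2800×180.0 + 0.0700×15.6 = 189.1070 per 1,000.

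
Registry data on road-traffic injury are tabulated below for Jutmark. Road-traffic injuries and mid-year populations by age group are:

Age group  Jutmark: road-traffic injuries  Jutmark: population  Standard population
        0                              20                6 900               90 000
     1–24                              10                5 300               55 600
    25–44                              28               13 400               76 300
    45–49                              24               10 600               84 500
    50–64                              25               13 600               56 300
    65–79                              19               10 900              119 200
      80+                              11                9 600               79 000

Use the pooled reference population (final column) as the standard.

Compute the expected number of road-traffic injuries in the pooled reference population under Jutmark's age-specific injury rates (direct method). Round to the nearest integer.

Age-specific rates per 100 000 for Jutmark: 289.86, 188.68, 208.96, 226.42, 183.82, 174.31, 114.58.
Expected road-traffic injuries = Σ (standard pop × age-specific rate ÷ 100 000)
= 90 000×289.86/100 000 + 55 600×188.68/100 000 + 76 300×208.96/100 000 + 84 500×226.42/100 000 + 56 300×183.82/100 000 + 119 200×174.31/100 000 + 79 000×114.58/100 000
= 260.87 + 104.91 + 159.43 + 191.32 + 103.49 + 207.78 + 90.52 = 1118.32.

1118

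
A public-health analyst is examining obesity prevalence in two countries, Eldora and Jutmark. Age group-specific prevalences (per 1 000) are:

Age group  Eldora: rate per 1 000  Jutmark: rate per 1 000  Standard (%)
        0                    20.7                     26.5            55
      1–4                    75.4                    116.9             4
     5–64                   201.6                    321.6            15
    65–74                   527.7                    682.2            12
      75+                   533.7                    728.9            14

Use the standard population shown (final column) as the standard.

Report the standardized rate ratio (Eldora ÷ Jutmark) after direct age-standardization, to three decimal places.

0.727

Standard weights: 0.55, 0.04, 0.15, 0.12, 0.14.
Eldora: 0.5500×20.7 + 0.0400×75.4 + 0.1500×201.6 + 0.1200×527.7 + 0.1400×533.7 = 182.6830 per 1 000.
Jutmark: 0.5500×26.5 + 0.0400×116.9 + 0.1500×321.6 + 0.1200×682.2 + 0.1400×728.9 = 251.4010 per 1 000.
Ratio = 182.6830 ÷ 251.4010 = 0.72666.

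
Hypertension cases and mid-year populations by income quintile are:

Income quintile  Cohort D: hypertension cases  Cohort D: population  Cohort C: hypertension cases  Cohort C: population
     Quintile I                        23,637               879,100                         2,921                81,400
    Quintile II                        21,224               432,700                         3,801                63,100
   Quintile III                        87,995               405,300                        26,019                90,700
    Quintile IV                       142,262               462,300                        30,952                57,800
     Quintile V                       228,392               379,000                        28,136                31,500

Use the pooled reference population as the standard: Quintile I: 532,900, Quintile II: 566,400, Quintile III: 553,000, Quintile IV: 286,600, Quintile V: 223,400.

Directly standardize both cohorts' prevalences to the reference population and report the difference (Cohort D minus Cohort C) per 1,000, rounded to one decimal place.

-83.2

Income-specific rates per 1,000 for Cohort D: 26.888, 49.050, 217.111, 307.727, 602.617.
For Cohort C: 35.885, 60.238, 286.869, 535.502, 893.206.
Standard total = 2,162,300; weights = 0.2465, 0.2619, 0.2557, 0.1325, 0.1033.
Cohort D: 0.2465×26.888 + 0.2619×49.050 + 0.2557×217.111 + 0.1325×307.727 + 0.1033×602.617 = 178.0474 per 1,000.
Cohort C: 0.2465×35.885 + 0.2619×60.238 + 0.2557×286.869 + 0.1325×535.502 + 0.1033×893.206 = 261.2482 per 1,000.
Difference = 178.0474 − 261.2482 = -83.2008.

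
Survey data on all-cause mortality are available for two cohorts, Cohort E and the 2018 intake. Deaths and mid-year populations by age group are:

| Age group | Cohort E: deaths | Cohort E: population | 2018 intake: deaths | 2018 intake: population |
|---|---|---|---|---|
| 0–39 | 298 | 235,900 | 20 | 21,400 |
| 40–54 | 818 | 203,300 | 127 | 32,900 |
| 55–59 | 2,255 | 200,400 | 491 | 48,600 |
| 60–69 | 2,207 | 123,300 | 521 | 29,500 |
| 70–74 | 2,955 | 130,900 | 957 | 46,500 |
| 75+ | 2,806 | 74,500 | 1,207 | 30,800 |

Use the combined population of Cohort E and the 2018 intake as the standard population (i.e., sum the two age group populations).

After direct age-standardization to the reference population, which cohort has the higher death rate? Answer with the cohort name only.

Cohort E

Age-specific rates per 1,000 for Cohort E: 1.263, 4.024, 11.252, 17.899, 22.574, 37.664.
For the 2018 intake: 0.935, 3.860, 10.103, 17.661, 20.581, 39.188.
Combined standard total = 1,178,000; weights = 0.2184, 0.2005, 0.2114, 0.1297, 0.1506, 0.0894.
Cohort E: 0.2184×1.263 + 0.2005×4.024 + 0.2114×11.252 + 0.1297×17.899 + 0.1506×22.574 + 0.0894×37.664 = 12.5493 per 1,000.
The 2018 intake: 0.2184×0.935 + 0.2005×3.860 + 0.2114×10.103 + 0.1297×17.661 + 0.1506×20.581 + 0.0894×39.188 = 12.0068 per 1,000.
The crude rates (11.71 vs 15.85) would put the 2018 intake higher, but that reflects its age composition; once standardized to a common age structure, Cohort E has the higher underlying rate.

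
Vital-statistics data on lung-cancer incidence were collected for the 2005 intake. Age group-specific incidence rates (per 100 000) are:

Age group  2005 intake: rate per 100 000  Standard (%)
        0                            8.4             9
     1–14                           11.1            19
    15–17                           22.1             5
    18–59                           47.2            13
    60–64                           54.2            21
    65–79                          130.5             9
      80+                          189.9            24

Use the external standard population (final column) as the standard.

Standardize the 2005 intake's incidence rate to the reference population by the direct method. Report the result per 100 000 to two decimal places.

Standard weights: 0.09, 0.19, 0.05, 0.13, 0.21, 0.09, 0.24.
Standardized rate: 0.0900×8.4 + 0.1900×11.1 + 0.0500×22.1 + 0.1300×47.2 + 0.2100×54.2 + 0.0900×130.5 + 0.2400×189.9 = 78.8090 per 100 000.

78.81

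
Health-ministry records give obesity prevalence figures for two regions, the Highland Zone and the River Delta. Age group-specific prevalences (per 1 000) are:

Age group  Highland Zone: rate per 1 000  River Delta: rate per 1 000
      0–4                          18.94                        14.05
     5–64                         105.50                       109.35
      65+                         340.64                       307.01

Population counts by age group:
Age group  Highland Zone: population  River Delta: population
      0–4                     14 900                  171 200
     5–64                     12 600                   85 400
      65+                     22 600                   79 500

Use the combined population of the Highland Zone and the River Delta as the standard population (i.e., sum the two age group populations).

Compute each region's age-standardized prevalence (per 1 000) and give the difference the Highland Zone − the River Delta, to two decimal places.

10.27

Combined standard total = 386 200; weights = 0.4819, 0.2538, 0.2644.
The Highland Zone: 0.4819×18.94 + 0.2538×105.50 + 0.2644×340.64 = 125.9531 per 1 000.
The River Delta: 0.4819×14.05 + 0.2538×109.35 + 0.2644×307.01 = 115.6829 per 1 000.
Difference = 125.9531 − 115.6829 = 10.2702.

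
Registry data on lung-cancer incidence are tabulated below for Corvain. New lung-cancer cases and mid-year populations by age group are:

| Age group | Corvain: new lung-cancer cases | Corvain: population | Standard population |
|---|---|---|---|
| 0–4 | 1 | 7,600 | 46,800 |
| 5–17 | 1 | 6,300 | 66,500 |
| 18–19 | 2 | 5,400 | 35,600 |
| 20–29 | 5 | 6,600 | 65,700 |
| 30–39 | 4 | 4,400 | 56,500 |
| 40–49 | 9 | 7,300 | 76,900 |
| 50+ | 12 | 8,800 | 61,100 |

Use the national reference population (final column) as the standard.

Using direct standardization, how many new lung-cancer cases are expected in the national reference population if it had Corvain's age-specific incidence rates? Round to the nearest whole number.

309

Age-specific rates per 100,000 for Corvain: 13.16, 15.87, 37.04, 75.76, 90.91, 123.29, 136.36.
Expected new lung-cancer cases = Σ (standard pop × age-specific rate ÷ 100,000)
= 46,800×13.16/100,000 + 66,500×15.87/100,000 + 35,600×37.04/100,000 + 65,700×75.76/100,000 + 56,500×90.91/100,000 + 76,900×123.29/100,000 + 61,100×136.36/100,000
= 6.16 + 10.56 + 13.19 + 49.77 + 51.36 + 94.81 + 83.32 = 309.16.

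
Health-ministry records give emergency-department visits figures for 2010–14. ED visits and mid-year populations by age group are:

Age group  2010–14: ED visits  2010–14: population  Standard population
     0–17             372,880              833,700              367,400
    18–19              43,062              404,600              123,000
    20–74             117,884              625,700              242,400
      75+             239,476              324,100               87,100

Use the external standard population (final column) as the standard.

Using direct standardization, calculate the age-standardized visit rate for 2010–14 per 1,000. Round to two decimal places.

Age-specific rates per 1,000 for 2010–14: 447.259, 106.431, 188.403, 738.895.
Standard total = 819,900; weights = 0.4481, 0.1500, 0.2956, 0.1062.
Standardized rate: 0.4481×447.259 + 0.1500×106.431 + 0.2956×188.403 + 0.1062×738.895 = 350.5803 per 1,000.

350.58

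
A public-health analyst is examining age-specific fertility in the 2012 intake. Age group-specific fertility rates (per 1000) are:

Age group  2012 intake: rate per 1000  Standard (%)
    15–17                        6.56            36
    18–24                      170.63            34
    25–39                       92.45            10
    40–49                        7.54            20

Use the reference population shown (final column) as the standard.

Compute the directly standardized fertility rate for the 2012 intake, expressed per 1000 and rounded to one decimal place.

Standard weights: 0.36, 0.34, 0.10, 0.20.
Standardized rate: 0.3600×6.56 + 0.3400×170.63 + 0.1000×92.45 + 0.2000×7.54 = 71.1288 per 1000.

71.1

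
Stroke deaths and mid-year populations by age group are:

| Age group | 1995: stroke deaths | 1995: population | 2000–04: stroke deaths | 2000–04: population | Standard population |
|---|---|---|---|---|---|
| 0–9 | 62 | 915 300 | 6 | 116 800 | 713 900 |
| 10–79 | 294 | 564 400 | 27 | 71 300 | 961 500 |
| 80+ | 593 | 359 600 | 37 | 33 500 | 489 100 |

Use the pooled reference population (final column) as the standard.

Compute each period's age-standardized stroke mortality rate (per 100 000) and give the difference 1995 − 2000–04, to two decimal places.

19.16

Age-specific rates per 100 000 for 1995: 6.77, 52.09, 164.91.
For 2000–04: 5.14, 37.87, 110.45.
Standard total = 2 164 500; weights = 0.3298, 0.4442, 0.2260.
1995: 0.3298×6.77 + 0.4442×52.09 + 0.2260×164.91 = 62.6363 per 100 000.
2000–04: 0.3298×5.14 + 0.4442×37.87 + 0.2260×110.45 = 43.4731 per 100 000.
Difference = 62.6363 − 43.4731 = 19.1632.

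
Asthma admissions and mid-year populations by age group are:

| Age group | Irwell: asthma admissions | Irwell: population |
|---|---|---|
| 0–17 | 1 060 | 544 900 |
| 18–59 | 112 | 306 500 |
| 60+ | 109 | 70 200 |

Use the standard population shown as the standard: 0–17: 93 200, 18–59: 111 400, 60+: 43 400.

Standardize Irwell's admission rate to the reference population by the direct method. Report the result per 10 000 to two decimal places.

11.67

Age-specific rates per 10 000 for Irwell: 19.45, 3.65, 15.53.
Standard total = 248 000; weights = 0.3758, 0.4492, 0.1750.
Standardized rate: 0.3758×19.45 + 0.4492×3.65 + 0.1750×15.53 = 11.6693 per 10 000.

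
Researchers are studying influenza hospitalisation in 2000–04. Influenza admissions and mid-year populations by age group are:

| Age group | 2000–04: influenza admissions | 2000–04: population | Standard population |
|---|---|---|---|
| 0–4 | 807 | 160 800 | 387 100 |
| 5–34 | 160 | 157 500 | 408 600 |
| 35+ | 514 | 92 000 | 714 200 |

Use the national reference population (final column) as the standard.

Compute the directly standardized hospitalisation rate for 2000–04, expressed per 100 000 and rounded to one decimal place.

Age-specific rates per 100 000 for 2000–04: 501.87, 101.59, 558.70.
Standard total = 1 509 900; weights = 0.2564, 0.2706, 0.4730.
Standardized rate: 0.2564×501.87 + 0.2706×101.59 + 0.4730×558.70 = 420.4260 per 100 000.

420.4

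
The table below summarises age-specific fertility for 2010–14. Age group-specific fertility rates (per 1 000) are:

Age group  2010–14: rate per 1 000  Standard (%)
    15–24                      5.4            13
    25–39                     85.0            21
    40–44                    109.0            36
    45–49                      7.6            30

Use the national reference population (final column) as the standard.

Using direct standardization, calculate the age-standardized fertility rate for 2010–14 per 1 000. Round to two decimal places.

60.07

Standard weights: 0.13, 0.21, 0.36, 0.30.
Standardized rate: 0.1300×5.4 + 0.2100×85.0 + 0.3600×109.0 + 0.3000×7.6 = 60.0720 per 1 000.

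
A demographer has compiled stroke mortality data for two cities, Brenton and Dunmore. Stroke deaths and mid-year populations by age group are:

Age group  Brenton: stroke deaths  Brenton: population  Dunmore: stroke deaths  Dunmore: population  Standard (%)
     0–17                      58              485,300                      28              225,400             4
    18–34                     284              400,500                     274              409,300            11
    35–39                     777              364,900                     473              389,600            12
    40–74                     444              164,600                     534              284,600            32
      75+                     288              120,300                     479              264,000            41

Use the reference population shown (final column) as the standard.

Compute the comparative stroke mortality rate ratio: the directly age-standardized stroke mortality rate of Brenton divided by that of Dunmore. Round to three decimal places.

Age-specific rates per 100,000 for Brenton: 11.95, 70.91, 212.94, 269.74, 239.40.
For Dunmore: 12.42, 66.94, 121.41, 187.63, 181.44.
Standard weights: 0.04, 0.11, 0.12, 0.32, 0.41.
Brenton: 0.0400×11.95 + 0.1100×70.91 + 0.1200×212.94 + 0.3200×269.74 + 0.4100×239.40 = 218.3035 per 100,000.
Dunmore: 0.0400×12.42 + 0.1100×66.94 + 0.1200×121.41 + 0.3200×187.63 + 0.4100×181.44 = 156.8618 per 100,000.
Ratio = 218.3035 ÷ 156.8618 = 1.39169.

1.392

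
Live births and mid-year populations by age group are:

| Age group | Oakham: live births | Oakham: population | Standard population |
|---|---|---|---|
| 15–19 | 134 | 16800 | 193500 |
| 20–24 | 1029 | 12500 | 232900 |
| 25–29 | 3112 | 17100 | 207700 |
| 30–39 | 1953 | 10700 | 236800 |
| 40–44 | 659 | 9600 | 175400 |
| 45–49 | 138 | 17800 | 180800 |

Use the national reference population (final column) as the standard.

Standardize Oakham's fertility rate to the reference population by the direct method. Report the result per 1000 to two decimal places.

Age-specific rates per 1000 for Oakham: 7.976, 82.320, 181.988, 182.523, 68.646, 7.753.
Standard total = 1227100; weights = 0.1577, 0.1898, 0.1693, 0.1930, 0.1429, 0.1473.
Standardized rate: 0.1577×7.976 + 0.1898×82.320 + 0.1693×181.988 + 0.1930×182.523 + 0.1429×68.646 + 0.1473×7.753 = 93.8623 per 1000.

93.86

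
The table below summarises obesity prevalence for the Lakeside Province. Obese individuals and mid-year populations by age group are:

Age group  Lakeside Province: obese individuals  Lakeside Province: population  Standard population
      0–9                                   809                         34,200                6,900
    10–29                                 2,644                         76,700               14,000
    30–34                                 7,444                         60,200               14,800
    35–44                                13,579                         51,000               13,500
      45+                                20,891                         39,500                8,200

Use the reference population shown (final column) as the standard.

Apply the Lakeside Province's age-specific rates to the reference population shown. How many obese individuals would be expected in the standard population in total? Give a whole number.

10407

Age-specific rates per 1,000 for the Lakeside Province: 23.655, 34.472, 123.654, 266.255, 528.886.
Expected obese individuals = Σ (standard pop × age-specific rate ÷ 1,000)
= 6,900×23.655/1,000 + 14,000×34.472/1,000 + 14,800×123.654/1,000 + 13,500×266.255/1,000 + 8,200×528.886/1,000
= 163.22 + 482.61 + 1830.09 + 3594.44 + 4336.87 = 10407.22.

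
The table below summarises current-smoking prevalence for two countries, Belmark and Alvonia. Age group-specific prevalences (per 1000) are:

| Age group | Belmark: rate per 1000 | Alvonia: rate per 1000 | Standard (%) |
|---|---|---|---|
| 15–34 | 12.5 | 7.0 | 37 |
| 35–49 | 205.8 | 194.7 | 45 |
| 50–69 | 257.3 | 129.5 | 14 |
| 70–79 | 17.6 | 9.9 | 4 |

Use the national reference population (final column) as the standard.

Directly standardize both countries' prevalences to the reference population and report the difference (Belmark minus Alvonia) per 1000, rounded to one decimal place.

Standard weights: 0.37, 0.45, 0.14, 0.04.
Belmark: 0.3700×12.5 + 0.4500×205.8 + 0.1400×257.3 + 0.0400×17.6 = 133.9610 per 1000.
Alvonia: 0.3700×7.0 + 0.4500×194.7 + 0.1400×129.5 + 0.0400×9.9 = 108.7310 per 1000.
Difference = 133.9610 − 108.7310 = 25.2300.

25.2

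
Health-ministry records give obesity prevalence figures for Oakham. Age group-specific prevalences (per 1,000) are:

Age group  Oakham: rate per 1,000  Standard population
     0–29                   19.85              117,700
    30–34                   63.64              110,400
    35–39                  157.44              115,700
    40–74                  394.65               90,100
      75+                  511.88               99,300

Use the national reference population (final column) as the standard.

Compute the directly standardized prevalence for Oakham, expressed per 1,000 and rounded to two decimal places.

Standard total = 533,200; weights = 0.2207, 0.2071, 0.2170, 0.1690, 0.1862.
Standardized rate: 0.2207×19.85 + 0.2071×63.64 + 0.2170×157.44 + 0.1690×394.65 + 0.1862×511.88 = 213.7390 per 1,000.

213.74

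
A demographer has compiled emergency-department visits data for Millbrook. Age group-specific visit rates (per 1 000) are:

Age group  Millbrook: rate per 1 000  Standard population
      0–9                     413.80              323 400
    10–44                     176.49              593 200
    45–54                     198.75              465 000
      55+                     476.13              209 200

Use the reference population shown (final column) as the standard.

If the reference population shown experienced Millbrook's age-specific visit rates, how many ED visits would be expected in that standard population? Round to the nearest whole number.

430542

Expected ED visits = Σ (standard pop × age-specific rate ÷ 1 000)
= 323 400×413.80/1 000 + 593 200×176.49/1 000 + 465 000×198.75/1 000 + 209 200×476.13/1 000
= 133822.92 + 104693.87 + 92418.75 + 99606.40 = 430541.93.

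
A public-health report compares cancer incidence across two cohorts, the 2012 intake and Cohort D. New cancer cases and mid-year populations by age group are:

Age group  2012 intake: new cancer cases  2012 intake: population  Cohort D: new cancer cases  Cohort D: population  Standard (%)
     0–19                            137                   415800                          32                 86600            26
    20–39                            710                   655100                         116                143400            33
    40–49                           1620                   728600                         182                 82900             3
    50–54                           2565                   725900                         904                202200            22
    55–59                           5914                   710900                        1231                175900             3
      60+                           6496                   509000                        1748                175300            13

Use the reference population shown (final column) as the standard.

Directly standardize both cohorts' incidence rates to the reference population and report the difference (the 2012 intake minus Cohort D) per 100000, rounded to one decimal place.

Age-specific rates per 100000 for the 2012 intake: 32.95, 108.38, 222.34, 353.35, 831.90, 1276.23.
For Cohort D: 36.95, 80.89, 219.54, 447.08, 699.83, 997.15.
Standard weights: 0.26, 0.33, 0.03, 0.22, 0.03, 0.13.
The 2012 intake: 0.2600×32.95 + 0.3300×108.38 + 0.0300×222.34 + 0.2200×353.35 + 0.0300×831.90 + 0.1300×1276.23 = 319.6072 per 100000.
Cohort D: 0.2600×36.95 + 0.3300×80.89 + 0.0300×219.54 + 0.2200×447.08 + 0.0300×699.83 + 0.1300×997.15 = 291.8704 per 100000.
Difference = 319.6072 − 291.8704 = 27.7368.

27.7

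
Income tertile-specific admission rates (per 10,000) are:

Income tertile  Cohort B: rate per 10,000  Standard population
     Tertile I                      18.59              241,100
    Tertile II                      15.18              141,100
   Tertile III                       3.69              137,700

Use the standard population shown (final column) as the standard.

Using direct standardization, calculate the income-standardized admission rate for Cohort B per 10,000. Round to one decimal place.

Standard total = 519,900; weights = 0.4637, 0.2714, 0.2649.
Standardized rate: 0.4637×18.59 + 0.2714×15.18 + 0.2649×3.69 = 13.7181 per 10,000.

13.7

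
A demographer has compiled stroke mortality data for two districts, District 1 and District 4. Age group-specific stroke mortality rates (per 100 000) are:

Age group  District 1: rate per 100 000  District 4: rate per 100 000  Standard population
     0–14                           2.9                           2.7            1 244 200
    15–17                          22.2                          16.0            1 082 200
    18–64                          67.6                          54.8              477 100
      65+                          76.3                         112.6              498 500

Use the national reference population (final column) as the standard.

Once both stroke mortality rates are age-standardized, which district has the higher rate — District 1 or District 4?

Standard total = 3 302 000; weights = 0.3768, 0.3277, 0.1445, 0.1510.
District 1: 0.3768×2.9 + 0.3277×22.2 + 0.1445×67.6 + 0.1510×76.3 = 29.6549 per 100 000.
District 4: 0.3768×2.7 + 0.3277×16.0 + 0.1445×54.8 + 0.1510×112.6 = 31.1783 per 100 000.

District 4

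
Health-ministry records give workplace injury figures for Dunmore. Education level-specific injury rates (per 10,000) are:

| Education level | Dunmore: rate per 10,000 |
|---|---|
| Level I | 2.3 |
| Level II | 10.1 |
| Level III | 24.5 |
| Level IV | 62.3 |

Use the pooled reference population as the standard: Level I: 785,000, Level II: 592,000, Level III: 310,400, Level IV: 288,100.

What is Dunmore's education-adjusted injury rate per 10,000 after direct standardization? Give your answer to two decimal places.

16.88

Standard total = 1,975,500; weights = 0.3974, 0.2997, 0.1571, 0.1458.
Standardized rate: 0.3974×2.3 + 0.2997×10.1 + 0.1571×24.5 + 0.1458×62.3 = 16.8758 per 10,000.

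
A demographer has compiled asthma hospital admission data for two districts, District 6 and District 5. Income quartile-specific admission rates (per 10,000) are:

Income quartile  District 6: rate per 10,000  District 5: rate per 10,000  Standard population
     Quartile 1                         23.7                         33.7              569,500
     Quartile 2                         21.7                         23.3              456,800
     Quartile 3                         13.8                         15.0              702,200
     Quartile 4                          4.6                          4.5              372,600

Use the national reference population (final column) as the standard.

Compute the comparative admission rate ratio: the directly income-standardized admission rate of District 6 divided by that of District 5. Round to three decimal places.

Standard total = 2,101,100; weights = 0.2710, 0.2174, 0.3342, 0.1773.
District 6: 0.2710×23.7 + 0.2174×21.7 + 0.3342×13.8 + 0.1773×4.6 = 16.5694 per 10,000.
District 5: 0.2710×33.7 + 0.2174×23.3 + 0.3342×15.0 + 0.1773×4.5 = 20.0111 per 10,000.
Ratio = 16.5694 ÷ 20.0111 = 0.82801.

0.828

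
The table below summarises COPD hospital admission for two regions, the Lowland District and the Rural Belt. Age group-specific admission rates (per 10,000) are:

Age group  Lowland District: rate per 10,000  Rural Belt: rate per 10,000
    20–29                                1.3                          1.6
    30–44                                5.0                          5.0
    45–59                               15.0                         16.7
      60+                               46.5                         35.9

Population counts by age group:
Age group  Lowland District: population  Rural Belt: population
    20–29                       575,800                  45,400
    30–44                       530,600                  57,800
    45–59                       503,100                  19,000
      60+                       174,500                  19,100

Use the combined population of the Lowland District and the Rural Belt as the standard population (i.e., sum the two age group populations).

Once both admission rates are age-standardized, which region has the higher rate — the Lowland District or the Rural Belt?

Lowland District

Combined standard total = 1,925,300; weights = 0.3227, 0.3056, 0.2712, 0.1006.
The Lowland District: 0.3227×1.3 + 0.3056×5.0 + 0.2712×15.0 + 0.1006×46.5 = 10.6910 per 10,000.
The Rural Belt: 0.3227×1.6 + 0.3056×5.0 + 0.2712×16.7 + 0.1006×35.9 = 10.1829 per 10,000.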